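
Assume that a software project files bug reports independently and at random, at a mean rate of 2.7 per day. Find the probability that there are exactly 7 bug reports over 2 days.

Over the interval, μ = 2.7 × 2 = 5.4 (2 days).
P(N = 7) = e^(−μ) μ^7/7! = e^(−5.4) · 5.4^7/5040 ≈ 0.1200.

0.1200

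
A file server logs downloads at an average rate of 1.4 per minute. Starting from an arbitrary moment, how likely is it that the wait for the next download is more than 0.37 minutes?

0.5957

The wait for the next event is exponential with rate λ = 1.4 per minute.
P(T > 0.37) = e^(−λt) = e^(−1.4 × 0.37) = e^(−0.518) ≈ 0.5957.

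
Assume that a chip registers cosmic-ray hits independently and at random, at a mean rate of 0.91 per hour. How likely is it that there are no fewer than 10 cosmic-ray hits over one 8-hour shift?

Over the interval, μ = 0.91 × 8 = 7.28 (an 8-hour shift = 8 hours).
P(N ≥ 10) = 1 − P(N ≤ 9) = 1 − Σ_{j=0}^{9} e^(−μ) μ^j/j! ≈ 0.1990.

0.1990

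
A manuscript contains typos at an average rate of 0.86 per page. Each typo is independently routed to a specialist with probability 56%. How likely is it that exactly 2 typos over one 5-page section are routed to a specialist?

Thinning: the typos that are routed to a specialist themselves form a Poisson process with rate 0.56 × 0.86 = 0.4816 per page.
Over the interval, μ = 0.4816 × 5 = 2.408 (a 5-page section = 5 pages).
P(N = 2) = e^(−2.408) · 2.408^2/2! ≈ 0.2609.

0.2609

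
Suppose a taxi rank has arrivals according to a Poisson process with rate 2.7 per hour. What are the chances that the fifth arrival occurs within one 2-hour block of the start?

Over the interval, μ = 2.7 × 2 = 5.4 (a 2-hour block = 2 hours).
The fifth arrival falls in the interval iff at least 5 events occur there: P(S_5 ≤ t) = P(N ≥ 5) = 1 − P(N ≤ 4) ≈ 0.6267.

0.6267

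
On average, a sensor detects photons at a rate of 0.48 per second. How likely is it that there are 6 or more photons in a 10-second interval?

0.3490

Over the interval, μ = 0.48 × 10 = 4.8 (a 10-second interval = 10 seconds).
P(N ≥ 6) = 1 − P(N ≤ 5) = 1 − Σ_{j=0}^{5} e^(−μ) μ^j/j! ≈ 0.3490.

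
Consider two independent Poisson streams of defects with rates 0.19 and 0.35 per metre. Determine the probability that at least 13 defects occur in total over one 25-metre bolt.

Independent Poisson processes superpose: combined rate λ = 0.19 + 0.35 = 0.54 per metre.
Over the interval, μ = 0.54 × 25 = 13.5 (a 25-metre bolt = 25 metres).
P(N ≥ 13) = 1 − P(N ≤ 12) ≈ 0.5907.

0.5907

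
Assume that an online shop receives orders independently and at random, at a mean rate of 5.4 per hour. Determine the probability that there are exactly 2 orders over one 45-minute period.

0.1429

Over the interval, μ = 5.4 × 0.75 = 4.05 (a 45-minute period = 0.75 hours).
P(N = 2) = e^(−μ) μ^2/2! = e^(−4.05) · 4.05^2/2 ≈ 0.1429.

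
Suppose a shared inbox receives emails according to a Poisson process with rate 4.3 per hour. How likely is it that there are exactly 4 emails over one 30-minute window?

Over the interval, μ = 4.3 × 0.5 = 2.15 (a 30-minute window = 0.5 hours).
P(N = 4) = e^(−μ) μ^4/4! = e^(−2.15) · 2.15^4/24 ≈ 0.1037.

0.1037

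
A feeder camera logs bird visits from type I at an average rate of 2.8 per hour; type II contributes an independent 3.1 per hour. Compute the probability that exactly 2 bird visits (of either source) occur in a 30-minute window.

Independent Poisson processes superpose: combined rate λ = 2.8 + 3.1 = 5.9 per hour.
Over the interval, μ = 5.9 × 0.5 = 2.95 (a 30-minute window = 0.5 hours).
P(N = 2) = e^(−2.95) · 2.95^2/2! ≈ 0.2277.

0.2277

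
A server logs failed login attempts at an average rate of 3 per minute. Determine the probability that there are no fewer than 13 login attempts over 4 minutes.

0.4240

Over the interval, μ = 3 × 4 = 12 (4 minutes).
P(N ≥ 13) = 1 − P(N ≤ 12) = 1 − Σ_{j=0}^{12} e^(−μ) μ^j/j! ≈ 0.4240.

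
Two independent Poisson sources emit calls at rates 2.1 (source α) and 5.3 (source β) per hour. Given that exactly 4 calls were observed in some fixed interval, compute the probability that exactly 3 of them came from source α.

0.0655

Given the total, each event is independently from source α with probability p = λ_α/(λ_α+λ_β) = 2.1/7.4 ≈ 0.2838.
So K ~ Binomial(4, 2.1/7.4): P(K = 3) = C(4,3) · (2.1/7.4)^3 · (5.3/7.4)^1 ≈ 0.0655.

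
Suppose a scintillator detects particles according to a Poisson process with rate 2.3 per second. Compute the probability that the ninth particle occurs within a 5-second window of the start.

Over the interval, μ = 2.3 × 5 = 11.5 (a 5-second window = 5 seconds).
The ninth arrival falls in the interval iff at least 9 events occur there: P(S_9 ≤ t) = P(N ≥ 9) = 1 − P(N ≤ 8) ≈ 0.8094.

0.8094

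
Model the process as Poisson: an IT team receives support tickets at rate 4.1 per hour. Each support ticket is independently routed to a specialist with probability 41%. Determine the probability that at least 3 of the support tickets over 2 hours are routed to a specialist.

Thinning: the support tickets that are routed to a specialist themselves form a Poisson process with rate 0.41 × 4.1 = 1.681 per hour.
Over the interval, μ = 1.681 × 2 = 3.362 (2 hours).
P(N ≥ 3) = 1 − P(N ≤ 2) ≈ 0.6529.

0.6529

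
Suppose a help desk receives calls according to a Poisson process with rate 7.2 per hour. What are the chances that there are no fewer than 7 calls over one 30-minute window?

0.0733

Over the interval, μ = 7.2 × 0.5 = 3.6 (a 30-minute window = 0.5 hours).
P(N ≥ 7) = 1 − P(N ≤ 6) = 1 − Σ_{j=0}^{6} e^(−μ) μ^j/j! ≈ 0.0733.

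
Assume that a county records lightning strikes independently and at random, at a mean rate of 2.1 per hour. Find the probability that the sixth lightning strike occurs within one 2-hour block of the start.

Over the interval, μ = 2.1 × 2 = 4.2 (a 2-hour block = 2 hours).
The sixth arrival falls in the interval iff at least 6 events occur there: P(S_6 ≤ t) = P(N ≥ 6) = 1 − P(N ≤ 5) ≈ 0.2469.

0.2469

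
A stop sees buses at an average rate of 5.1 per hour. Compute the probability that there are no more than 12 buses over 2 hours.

0.7722

Over the interval, μ = 5.1 × 2 = 10.2 (2 hours).
P(N ≤ 12) = Σ_{j=0}^{12} e^(−μ) μ^j/j! ≈ 0.7722.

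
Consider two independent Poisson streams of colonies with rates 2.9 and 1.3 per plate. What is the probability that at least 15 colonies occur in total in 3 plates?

0.2847

Independent Poisson processes superpose: combined rate λ = 2.9 + 1.3 = 4.2 per plate.
Over the interval, μ = 4.2 × 3 = 12.6 (3 plates).
P(N ≥ 15) = 1 − P(N ≤ 14) ≈ 0.2847.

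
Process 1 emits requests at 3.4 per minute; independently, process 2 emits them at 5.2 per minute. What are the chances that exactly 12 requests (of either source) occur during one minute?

0.0629

Independent Poisson processes superpose: combined rate λ = 3.4 + 5.2 = 8.6 per minute.
So μ = 8.6.
P(N = 12) = e^(−8.6) · 8.6^12/12! ≈ 0.0629.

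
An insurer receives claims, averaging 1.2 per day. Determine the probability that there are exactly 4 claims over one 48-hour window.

Over the interval, μ = 1.2 × 2 = 2.4 (a 48-hour window = 2 days).
P(N = 4) = e^(−μ) μ^4/4! = e^(−2.4) · 2.4^4/24 ≈ 0.1254.

0.1254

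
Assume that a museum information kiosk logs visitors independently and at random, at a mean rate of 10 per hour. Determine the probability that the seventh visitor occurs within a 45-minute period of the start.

Over the interval, μ = 10 × 0.75 = 7.5 (a 45-minute period = 0.75 hours).
The seventh arrival falls in the interval iff at least 7 events occur there: P(S_7 ≤ t) = P(N ≥ 7) = 1 − P(N ≤ 6) ≈ 0.6218.

0.6218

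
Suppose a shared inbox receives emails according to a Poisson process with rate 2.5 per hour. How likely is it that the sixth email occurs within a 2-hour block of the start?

0.3840

Over the interval, μ = 2.5 × 2 = 5 (a 2-hour block = 2 hours).
The sixth arrival falls in the interval iff at least 6 events occur there: P(S_6 ≤ t) = P(N ≥ 6) = 1 − P(N ≤ 5) ≈ 0.3840.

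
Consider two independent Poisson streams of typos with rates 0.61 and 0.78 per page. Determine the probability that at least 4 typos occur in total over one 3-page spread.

Independent Poisson processes superpose: combined rate λ = 0.61 + 0.78 = 1.39 per page.
Over the interval, μ = 1.39 × 3 = 4.17 (a 3-page spread = 3 pages).
P(N ≥ 4) = 1 − P(N ≤ 3) ≈ 0.5990.

0.5990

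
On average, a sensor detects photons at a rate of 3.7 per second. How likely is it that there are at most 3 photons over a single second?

0.4942

With mean μ = 3.7 per second,
P(N ≤ 3) = Σ_{j=0}^{3} e^(−μ) μ^j/j! ≈ 0.4942.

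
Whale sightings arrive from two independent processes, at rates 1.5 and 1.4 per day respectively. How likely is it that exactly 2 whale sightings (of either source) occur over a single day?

0.2314

Independent Poisson processes superpose: combined rate λ = 1.5 + 1.4 = 2.9 per day.
So μ = 2.9.
P(N = 2) = e^(−2.9) · 2.9^2/2! ≈ 0.2314.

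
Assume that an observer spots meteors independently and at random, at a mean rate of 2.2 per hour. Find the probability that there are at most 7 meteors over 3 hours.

0.6581

Over the interval, μ = 2.2 × 3 = 6.6 (3 hours).
P(N ≤ 7) = Σ_{j=0}^{7} e^(−μ) μ^j/j! ≈ 0.6581.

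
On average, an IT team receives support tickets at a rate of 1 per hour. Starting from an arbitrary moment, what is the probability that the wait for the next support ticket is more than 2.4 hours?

The wait for the next event is exponential with rate λ = 1 per hour.
P(T > 2.4) = e^(−λt) = e^(−1 × 2.4) = e^(−2.4) ≈ 0.0907.

0.0907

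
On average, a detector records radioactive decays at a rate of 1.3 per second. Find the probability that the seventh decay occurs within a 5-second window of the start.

Over the interval, μ = 1.3 × 5 = 6.5 (a 5-second window = 5 seconds).
The seventh arrival falls in the interval iff at least 7 events occur there: P(S_7 ≤ t) = P(N ≥ 7) = 1 − P(N ≤ 6) ≈ 0.4735.

0.4735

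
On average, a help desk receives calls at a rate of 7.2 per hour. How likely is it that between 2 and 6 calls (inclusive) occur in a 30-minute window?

0.8010

Over the interval, μ = 7.2 × 0.5 = 3.6 (a 30-minute window = 0.5 hours).
P(2 ≤ N ≤ 6) = Σ_{j=2}^{6} e^(−3.6) · 3.6^j/j! ≈ 0.8010.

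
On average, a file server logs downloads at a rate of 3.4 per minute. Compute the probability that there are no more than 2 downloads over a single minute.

0.3397

With mean μ = 3.4 per minute,
P(N ≤ 2) = Σ_{j=0}^{2} e^(−μ) μ^j/j! ≈ 0.3397.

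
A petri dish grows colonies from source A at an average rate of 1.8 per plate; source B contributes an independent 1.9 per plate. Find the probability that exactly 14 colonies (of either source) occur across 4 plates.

Independent Poisson processes superpose: combined rate λ = 1.8 + 1.9 = 3.7 per plate.
Over the interval, μ = 3.7 × 4 = 14.8 (4 plates).
P(N = 14) = e^(−14.8) · 14.8^14/14! ≈ 0.1037.

0.1037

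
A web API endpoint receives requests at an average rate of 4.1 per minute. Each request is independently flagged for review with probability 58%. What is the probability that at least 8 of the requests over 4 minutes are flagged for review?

0.7326

Thinning: the requests that are flagged for review themselves form a Poisson process with rate 0.58 × 4.1 = 2.378 per minute.
Over the interval, μ = 2.378 × 4 = 9.512 (4 minutes).
P(N ≥ 8) = 1 − P(N ≤ 7) ≈ 0.7326.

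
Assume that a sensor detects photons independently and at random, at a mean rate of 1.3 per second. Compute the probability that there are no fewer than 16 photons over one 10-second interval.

0.2364

Over the interval, μ = 1.3 × 10 = 13 (a 10-second interval = 10 seconds).
P(N ≥ 16) = 1 − P(N ≤ 15) = 1 − Σ_{j=0}^{15} e^(−μ) μ^j/j! ≈ 0.2364.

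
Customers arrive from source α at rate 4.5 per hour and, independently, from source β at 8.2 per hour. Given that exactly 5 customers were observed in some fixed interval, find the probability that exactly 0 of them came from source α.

0.1122

Given the total, each event is independently from source α with probability p = λ_α/(λ_α+λ_β) = 4.5/12.7 ≈ 0.3543.
So K ~ Binomial(5, 4.5/12.7): P(K = 0) = C(5,0) · (4.5/12.7)^0 · (8.2/12.7)^5 ≈ 0.1122.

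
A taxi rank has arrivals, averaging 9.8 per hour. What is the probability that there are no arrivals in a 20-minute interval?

Over the interval, μ = 9.8 × 1/3 ≈ 3.26667 (a 20-minute interval = 1/3 hours).
P(N = 0) = e^(−μ) μ^0/0! = e^(−3.26667) · 3.26667^0/1 ≈ 0.0381.

0.0381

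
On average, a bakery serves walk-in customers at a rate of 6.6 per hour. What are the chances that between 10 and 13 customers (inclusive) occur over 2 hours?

0.3981

Over the interval, μ = 6.6 × 2 = 13.2 (2 hours).
P(10 ≤ N ≤ 13) = Σ_{j=10}^{13} e^(−13.2) · 13.2^j/j! ≈ 0.3981.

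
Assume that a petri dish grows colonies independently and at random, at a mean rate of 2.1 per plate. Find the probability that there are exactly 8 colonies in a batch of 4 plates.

0.1382

Over the interval, μ = 2.1 × 4 = 8.4 (a batch of 4 plates = 4 plates).
P(N = 8) = e^(−μ) μ^8/8! = e^(−8.4) · 8.4^8/40320 ≈ 0.1382.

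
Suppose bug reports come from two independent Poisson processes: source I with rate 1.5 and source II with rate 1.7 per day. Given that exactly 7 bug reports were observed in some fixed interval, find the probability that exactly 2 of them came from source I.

0.1953

Given the total, each event is independently from source I with probability p = λ_I/(λ_I+λ_II) = 1.5/3.2 ≈ 0.4688.
So K ~ Binomial(7, 1.5/3.2): P(K = 2) = C(7,2) · (1.5/3.2)^2 · (1.7/3.2)^5 ≈ 0.1953.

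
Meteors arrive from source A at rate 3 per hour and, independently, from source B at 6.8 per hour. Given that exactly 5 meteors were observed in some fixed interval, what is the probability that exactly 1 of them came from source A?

0.3548

Given the total, each event is independently from source A with probability p = λ_A/(λ_A+λ_B) = 3/9.8 ≈ 0.3061.
So K ~ Binomial(5, 3/9.8): P(K = 1) = C(5,1) · (3/9.8)^1 · (6.8/9.8)^4 ≈ 0.3548.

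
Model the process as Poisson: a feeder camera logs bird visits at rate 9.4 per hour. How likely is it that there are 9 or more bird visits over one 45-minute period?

Over the interval, μ = 9.4 × 0.75 = 7.05 (a 45-minute period = 0.75 hours).
P(N ≥ 9) = 1 − P(N ≤ 8) = 1 − Σ_{j=0}^{8} e^(−μ) μ^j/j! ≈ 0.2775.

0.2775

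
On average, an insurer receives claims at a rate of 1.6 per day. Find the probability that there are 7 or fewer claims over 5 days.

Over the interval, μ = 1.6 × 5 = 8 (5 days).
P(N ≤ 7) = Σ_{j=0}^{7} e^(−μ) μ^j/j! ≈ 0.4530.

0.4530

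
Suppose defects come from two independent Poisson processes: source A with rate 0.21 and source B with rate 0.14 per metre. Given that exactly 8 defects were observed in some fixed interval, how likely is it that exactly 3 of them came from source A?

0.1239

Given the total, each event is independently from source A with probability p = λ_A/(λ_A+λ_B) = 0.21/0.35 = 0.6000.
So K ~ Binomial(8, 0.21/0.35): P(K = 3) = C(8,3) · (0.21/0.35)^3 · (0.14/0.35)^5 ≈ 0.1239.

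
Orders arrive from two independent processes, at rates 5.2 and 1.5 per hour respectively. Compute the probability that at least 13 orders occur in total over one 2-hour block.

0.5801

Independent Poisson processes superpose: combined rate λ = 5.2 + 1.5 = 6.7 per hour.
Over the interval, μ = 6.7 × 2 = 13.4 (a 2-hour block = 2 hours).
P(N ≥ 13) = 1 − P(N ≤ 12) ≈ 0.5801.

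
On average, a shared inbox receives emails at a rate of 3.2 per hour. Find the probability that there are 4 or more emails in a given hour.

With mean μ = 3.2 per hour,
P(N ≥ 4) = 1 − P(N ≤ 3) = 1 − Σ_{j=0}^{3} e^(−μ) μ^j/j! ≈ 0.3975.

0.3975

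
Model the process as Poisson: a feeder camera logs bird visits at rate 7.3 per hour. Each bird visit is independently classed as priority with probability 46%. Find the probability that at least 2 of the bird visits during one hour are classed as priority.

0.8483

Thinning: the bird visits that are classed as priority themselves form a Poisson process with rate 0.46 × 7.3 = 3.358 per hour.
So μ = 3.358.
P(N ≥ 2) = 1 − P(N ≤ 1) ≈ 0.8483.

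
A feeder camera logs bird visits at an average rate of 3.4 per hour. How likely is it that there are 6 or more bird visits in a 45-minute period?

0.0454

Over the interval, μ = 3.4 × 0.75 = 2.55 (a 45-minute period = 0.75 hours).
P(N ≥ 6) = 1 − P(N ≤ 5) = 1 − Σ_{j=0}^{5} e^(−μ) μ^j/j! ≈ 0.0454.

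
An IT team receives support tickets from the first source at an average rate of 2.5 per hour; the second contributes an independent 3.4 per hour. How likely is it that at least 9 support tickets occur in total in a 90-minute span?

Independent Poisson processes superpose: combined rate λ = 2.5 + 3.4 = 5.9 per hour.
Over the interval, μ = 5.9 × 1.5 = 8.85 (a 90-minute span = 1.5 hours).
P(N ≥ 9) = 1 − P(N ≤ 8) ≈ 0.5244.

0.5244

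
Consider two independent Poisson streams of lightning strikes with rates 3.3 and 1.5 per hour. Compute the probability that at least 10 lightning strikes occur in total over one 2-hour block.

0.4911

Independent Poisson processes superpose: combined rate λ = 3.3 + 1.5 = 4.8 per hour.
Over the interval, μ = 4.8 × 2 = 9.6 (a 2-hour block = 2 hours).
P(N ≥ 10) = 1 − P(N ≤ 9) ≈ 0.4911.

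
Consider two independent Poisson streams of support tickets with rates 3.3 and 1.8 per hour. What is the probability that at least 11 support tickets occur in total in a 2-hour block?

Independent Poisson processes superpose: combined rate λ = 3.3 + 1.8 = 5.1 per hour.
Over the interval, μ = 5.1 × 2 = 10.2 (a 2-hour block = 2 hours).
P(N ≥ 11) = 1 − P(N ≤ 10) ≈ 0.4420.

0.4420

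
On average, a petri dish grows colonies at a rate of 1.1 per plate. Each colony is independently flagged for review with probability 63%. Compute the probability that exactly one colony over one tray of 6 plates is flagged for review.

Thinning: the colonies that are flagged for review themselves form a Poisson process with rate 0.63 × 1.1 = 0.693 per plate.
Over the interval, μ = 0.693 × 6 = 4.158 (a tray of 6 plates = 6 plates).
P(N = 1) = e^(−4.158) · 4.158^1/1! ≈ 0.0650.

0.0650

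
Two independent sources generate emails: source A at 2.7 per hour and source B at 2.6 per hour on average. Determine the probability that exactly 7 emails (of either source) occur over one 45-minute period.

Independent Poisson processes superpose: combined rate λ = 2.7 + 2.6 = 5.3 per hour.
Over the interval, μ = 5.3 × 0.75 = 3.975 (a 45-minute period = 0.75 hours).
P(N = 7) = e^(−3.975) · 3.975^7/7! ≈ 0.0584.

0.0584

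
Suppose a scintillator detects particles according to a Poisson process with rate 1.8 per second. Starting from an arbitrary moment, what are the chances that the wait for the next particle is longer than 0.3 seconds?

0.5827

The wait for the next event is exponential with rate λ = 1.8 per second.
P(T > 0.3) = e^(−λt) = e^(−1.8 × 0.3) = e^(−0.54) ≈ 0.5827.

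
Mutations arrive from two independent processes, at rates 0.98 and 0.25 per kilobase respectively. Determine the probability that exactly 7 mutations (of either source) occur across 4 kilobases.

Independent Poisson processes superpose: combined rate λ = 0.98 + 0.25 = 1.23 per kilobase.
Over the interval, μ = 1.23 × 4 = 4.92 (4 kilobases).
P(N = 7) = e^(−4.92) · 4.92^7/7! ≈ 0.1011.

0.1011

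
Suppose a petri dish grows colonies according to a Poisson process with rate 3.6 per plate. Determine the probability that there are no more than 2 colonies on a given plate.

0.3027

With mean μ = 3.6 per plate,
P(N ≤ 2) = Σ_{j=0}^{2} e^(−μ) μ^j/j! ≈ 0.3027.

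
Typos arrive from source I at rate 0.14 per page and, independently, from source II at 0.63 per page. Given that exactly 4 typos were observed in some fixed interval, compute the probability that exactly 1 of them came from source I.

Given the total, each event is independently from source I with probability p = λ_I/(λ_I+λ_II) = 0.14/0.77 ≈ 0.1818.
So K ~ Binomial(4, 0.14/0.77): P(K = 1) = C(4,1) · (0.14/0.77)^1 · (0.63/0.77)^3 ≈ 0.3983.

0.3983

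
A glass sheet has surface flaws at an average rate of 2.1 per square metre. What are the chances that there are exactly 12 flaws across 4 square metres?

0.0579

Over the interval, μ = 2.1 × 4 = 8.4 (4 square metres).
P(N = 12) = e^(−μ) μ^12/12! = e^(−8.4) · 8.4^12/479001600 ≈ 0.0579.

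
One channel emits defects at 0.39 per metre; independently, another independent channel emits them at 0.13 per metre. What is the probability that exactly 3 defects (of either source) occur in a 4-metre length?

0.1874

Independent Poisson processes superpose: combined rate λ = 0.39 + 0.13 = 0.52 per metre.
Over the interval, μ = 0.52 × 4 = 2.08 (a 4-metre length = 4 metres).
P(N = 3) = e^(−2.08) · 2.08^3/3! ≈ 0.1874.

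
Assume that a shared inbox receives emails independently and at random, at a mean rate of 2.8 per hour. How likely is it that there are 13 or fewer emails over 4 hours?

Over the interval, μ = 2.8 × 4 = 11.2 (4 hours).
P(N ≤ 13) = Σ_{j=0}^{13} e^(−μ) μ^j/j! ≈ 0.7624.

0.7624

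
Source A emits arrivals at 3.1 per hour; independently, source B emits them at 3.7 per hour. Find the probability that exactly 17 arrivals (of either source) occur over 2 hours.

0.0650

Independent Poisson processes superpose: combined rate λ = 3.1 + 3.7 = 6.8 per hour.
Over the interval, μ = 6.8 × 2 = 13.6 (2 hours).
P(N = 17) = e^(−13.6) · 13.6^17/17! ≈ 0.0650.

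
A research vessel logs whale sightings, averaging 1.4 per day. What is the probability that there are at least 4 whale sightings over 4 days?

0.8094

Over the interval, μ = 1.4 × 4 = 5.6 (4 days).
P(N ≥ 4) = 1 − P(N ≤ 3) = 1 − Σ_{j=0}^{3} e^(−μ) μ^j/j! ≈ 0.8094.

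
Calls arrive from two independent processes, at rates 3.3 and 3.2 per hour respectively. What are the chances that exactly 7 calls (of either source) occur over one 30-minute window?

0.0295

Independent Poisson processes superpose: combined rate λ = 3.3 + 3.2 = 6.5 per hour.
Over the interval, μ = 6.5 × 0.5 = 3.25 (a 30-minute window = 0.5 hours).
P(N = 7) = e^(−3.25) · 3.25^7/7! ≈ 0.0295.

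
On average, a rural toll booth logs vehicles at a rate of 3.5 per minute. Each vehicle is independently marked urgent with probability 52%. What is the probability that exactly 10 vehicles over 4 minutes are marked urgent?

Thinning: the vehicles that are marked urgent themselves form a Poisson process with rate 0.52 × 3.5 = 1.82 per minute.
Over the interval, μ = 1.82 × 4 = 7.28 (4 minutes).
P(N = 10) = e^(−7.28) · 7.28^10/10! ≈ 0.0794.

0.0794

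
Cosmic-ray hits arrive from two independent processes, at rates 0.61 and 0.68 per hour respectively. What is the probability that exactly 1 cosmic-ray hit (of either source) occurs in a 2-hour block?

Independent Poisson processes superpose: combined rate λ = 0.61 + 0.68 = 1.29 per hour.
Over the interval, μ = 1.29 × 2 = 2.58 (a 2-hour block = 2 hours).
P(N = 1) = e^(−2.58) · 2.58^1/1! ≈ 0.1955.

0.1955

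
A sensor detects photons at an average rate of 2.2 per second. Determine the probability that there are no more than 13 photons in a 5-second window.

Over the interval, μ = 2.2 × 5 = 11 (a 5-second window = 5 seconds).
P(N ≤ 13) = Σ_{j=0}^{13} e^(−μ) μ^j/j! ≈ 0.7813.

0.7813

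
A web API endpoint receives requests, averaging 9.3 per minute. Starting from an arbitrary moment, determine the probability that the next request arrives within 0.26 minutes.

Inter-arrival times are exponential with rate λ = 9.3 per minute.
P(T ≤ 0.26) = 1 − e^(−λt) = 1 − e^(−9.3 × 0.26) = 1 − e^(−2.418) ≈ 0.9109.

0.9109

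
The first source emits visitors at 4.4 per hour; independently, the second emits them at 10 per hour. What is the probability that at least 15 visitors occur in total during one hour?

0.4719

Independent Poisson processes superpose: combined rate λ = 4.4 + 10 = 14.4 per hour.
So μ = 14.4.
P(N ≥ 15) = 1 − P(N ≤ 14) ≈ 0.4719.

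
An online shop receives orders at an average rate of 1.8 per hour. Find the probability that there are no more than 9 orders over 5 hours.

0.5874

Over the interval, μ = 1.8 × 5 = 9 (5 hours).
P(N ≤ 9) = Σ_{j=0}^{9} e^(−μ) μ^j/j! ≈ 0.5874.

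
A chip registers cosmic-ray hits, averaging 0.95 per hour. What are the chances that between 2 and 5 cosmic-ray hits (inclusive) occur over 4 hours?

Over the interval, μ = 0.95 × 4 = 3.8 (4 hours).
P(2 ≤ N ≤ 5) = Σ_{j=2}^{5} e^(−3.8) · 3.8^j/j! ≈ 0.7082.

0.7082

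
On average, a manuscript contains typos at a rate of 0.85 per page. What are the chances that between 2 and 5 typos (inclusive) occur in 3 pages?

0.6774

Over the interval, μ = 0.85 × 3 = 2.55 (3 pages).
P(2 ≤ N ≤ 5) = Σ_{j=2}^{5} e^(−2.55) · 2.55^j/j! ≈ 0.6774.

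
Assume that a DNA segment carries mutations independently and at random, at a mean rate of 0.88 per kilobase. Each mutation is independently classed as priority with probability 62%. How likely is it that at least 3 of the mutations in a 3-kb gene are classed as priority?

0.2262

Thinning: the mutations that are classed as priority themselves form a Poisson process with rate 0.62 × 0.88 = 0.5456 per kilobase.
Over the interval, μ = 0.5456 × 3 = 1.6368 (a 3-kb gene = 3 kilobases).
P(N ≥ 3) = 1 − P(N ≤ 2) ≈ 0.2262.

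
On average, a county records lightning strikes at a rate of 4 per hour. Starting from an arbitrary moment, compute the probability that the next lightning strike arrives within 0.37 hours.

Inter-arrival times are exponential with rate λ = 4 per hour.
P(T ≤ 0.37) = 1 − e^(−λt) = 1 − e^(−4 × 0.37) = 1 − e^(−1.48) ≈ 0.7724.

0.7724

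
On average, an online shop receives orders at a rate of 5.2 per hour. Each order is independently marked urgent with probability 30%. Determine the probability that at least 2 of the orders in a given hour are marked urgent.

0.4621

Thinning: the orders that are marked urgent themselves form a Poisson process with rate 0.3 × 5.2 = 1.56 per hour.
So μ = 1.56.
P(N ≥ 2) = 1 − P(N ≤ 1) ≈ 0.4621.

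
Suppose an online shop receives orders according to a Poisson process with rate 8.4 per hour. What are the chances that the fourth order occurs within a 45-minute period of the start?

Over the interval, μ = 8.4 × 0.75 = 6.3 (a 45-minute period = 0.75 hours).
The fourth arrival falls in the interval iff at least 4 events occur there: P(S_4 ≤ t) = P(N ≥ 4) = 1 − P(N ≤ 3) ≈ 0.8736.

0.8736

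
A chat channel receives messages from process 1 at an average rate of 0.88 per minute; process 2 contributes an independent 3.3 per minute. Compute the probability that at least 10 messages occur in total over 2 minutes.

0.3289

Independent Poisson processes superpose: combined rate λ = 0.88 + 3.3 = 4.18 per minute.
Over the interval, μ = 4.18 × 2 = 8.36 (2 minutes).
P(N ≥ 10) = 1 − P(N ≤ 9) ≈ 0.3289.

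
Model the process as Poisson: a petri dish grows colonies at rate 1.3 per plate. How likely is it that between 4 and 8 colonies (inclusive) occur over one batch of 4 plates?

0.6800

Over the interval, μ = 1.3 × 4 = 5.2 (a batch of 4 plates = 4 plates).
P(4 ≤ N ≤ 8) = Σ_{j=4}^{8} e^(−5.2) · 5.2^j/j! ≈ 0.6800.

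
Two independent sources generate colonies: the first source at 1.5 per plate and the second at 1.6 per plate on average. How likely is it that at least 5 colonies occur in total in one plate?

0.2018

Independent Poisson processes superpose: combined rate λ = 1.5 + 1.6 = 3.1 per plate.
So μ = 3.1.
P(N ≥ 5) = 1 − P(N ≤ 4) ≈ 0.2018.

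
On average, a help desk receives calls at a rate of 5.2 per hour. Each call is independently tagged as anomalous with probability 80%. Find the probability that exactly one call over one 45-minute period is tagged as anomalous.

Thinning: the calls that are tagged as anomalous themselves form a Poisson process with rate 0.8 × 5.2 = 4.16 per hour.
Over the interval, μ = 4.16 × 0.75 = 3.12 (a 45-minute period = 0.75 hours).
P(N = 1) = e^(−3.12) · 3.12^1/1! ≈ 0.1378.

0.1378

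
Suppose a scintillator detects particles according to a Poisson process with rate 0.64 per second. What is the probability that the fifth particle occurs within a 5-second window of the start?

0.2194

Over the interval, μ = 0.64 × 5 = 3.2 (a 5-second window = 5 seconds).
The fifth arrival falls in the interval iff at least 5 events occur there: P(S_5 ≤ t) = P(N ≥ 5) = 1 − P(N ≤ 4) ≈ 0.2194.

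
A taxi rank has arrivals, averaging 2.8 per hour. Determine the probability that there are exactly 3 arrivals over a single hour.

With mean μ = 2.8 per hour,
P(N = 3) = e^(−μ) μ^3/3! = e^(−2.8) · 2.8^3/6 ≈ 0.2225.

0.2225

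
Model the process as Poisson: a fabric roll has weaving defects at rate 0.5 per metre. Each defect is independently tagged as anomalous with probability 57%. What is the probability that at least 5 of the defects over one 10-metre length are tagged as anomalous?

Thinning: the defects that are tagged as anomalous themselves form a Poisson process with rate 0.57 × 0.5 = 0.285 per metre.
Over the interval, μ = 0.285 × 10 = 2.85 (a 10-metre length = 10 metres).
P(N ≥ 5) = 1 − P(N ≤ 4) ≈ 0.1602.

0.1602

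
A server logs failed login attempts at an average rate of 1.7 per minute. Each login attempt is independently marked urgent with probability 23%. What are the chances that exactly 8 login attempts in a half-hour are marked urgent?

Thinning: the login attempts that are marked urgent themselves form a Poisson process with rate 0.23 × 1.7 = 0.391 per minute.
Over the interval, μ = 0.391 × 30 = 11.73 (a half-hour = 30 minutes).
P(N = 8) = e^(−11.73) · 11.73^8/8! ≈ 0.0715.

0.0715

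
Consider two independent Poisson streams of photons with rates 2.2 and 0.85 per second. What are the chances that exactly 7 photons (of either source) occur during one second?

Independent Poisson processes superpose: combined rate λ = 2.2 + 0.85 = 3.05 per second.
So μ = 3.05.
P(N = 7) = e^(−3.05) · 3.05^7/7! ≈ 0.0231.

0.0231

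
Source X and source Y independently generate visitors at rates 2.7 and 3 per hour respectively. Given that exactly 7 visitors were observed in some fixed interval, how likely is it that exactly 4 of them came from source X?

Given the total, each event is independently from source X with probability p = λ_X/(λ_X+λ_Y) = 2.7/5.7 ≈ 0.4737.
So K ~ Binomial(7, 2.7/5.7): P(K = 4) = C(7,4) · (2.7/5.7)^4 · (3/5.7)^3 ≈ 0.2569.

0.2569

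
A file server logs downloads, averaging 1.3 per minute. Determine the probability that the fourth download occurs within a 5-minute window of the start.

Over the interval, μ = 1.3 × 5 = 6.5 (a 5-minute window = 5 minutes).
The fourth arrival falls in the interval iff at least 4 events occur there: P(S_4 ≤ t) = P(N ≥ 4) = 1 − P(N ≤ 3) ≈ 0.8882.

0.8882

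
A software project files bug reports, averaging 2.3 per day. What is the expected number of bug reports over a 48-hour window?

4.6

E[N] = λt = 2.3 × 2 = 4.6 (a 48-hour window = 2 days).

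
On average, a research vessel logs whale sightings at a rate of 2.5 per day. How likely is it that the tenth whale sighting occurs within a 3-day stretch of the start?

0.2236

Over the interval, μ = 2.5 × 3 = 7.5 (a 3-day stretch = 3 days).
The tenth arrival falls in the interval iff at least 10 events occur there: P(S_10 ≤ t) = P(N ≥ 10) = 1 − P(N ≤ 9) ≈ 0.2236.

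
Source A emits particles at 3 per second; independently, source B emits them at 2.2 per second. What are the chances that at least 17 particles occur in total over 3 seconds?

0.3944

Independent Poisson processes superpose: combined rate λ = 3 + 2.2 = 5.2 per second.
Over the interval, μ = 5.2 × 3 = 15.6 (3 seconds).
P(N ≥ 17) = 1 − P(N ≤ 16) ≈ 0.3944.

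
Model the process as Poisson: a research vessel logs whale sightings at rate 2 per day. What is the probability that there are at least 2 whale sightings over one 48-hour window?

0.9084

Over the interval, μ = 2 × 2 = 4 (a 48-hour window = 2 days).
P(N ≥ 2) = 1 − P(N ≤ 1) = 1 − Σ_{j=0}^{1} e^(−μ) μ^j/j! ≈ 0.9084.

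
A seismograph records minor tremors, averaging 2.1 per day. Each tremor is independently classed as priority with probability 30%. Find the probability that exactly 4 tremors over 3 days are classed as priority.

0.0803

Thinning: the tremors that are classed as priority themselves form a Poisson process with rate 0.3 × 2.1 = 0.63 per day.
Over the interval, μ = 0.63 × 3 = 1.89 (3 days).
P(N = 4) = e^(−1.89) · 1.89^4/4! ≈ 0.0803.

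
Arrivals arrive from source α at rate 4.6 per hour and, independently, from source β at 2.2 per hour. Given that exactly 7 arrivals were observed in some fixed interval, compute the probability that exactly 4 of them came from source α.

Given the total, each event is independently from source α with probability p = λ_α/(λ_α+λ_β) = 4.6/6.8 ≈ 0.6765.
So K ~ Binomial(7, 4.6/6.8): P(K = 4) = C(7,4) · (4.6/6.8)^4 · (2.2/6.8)^3 ≈ 0.2482.

0.2482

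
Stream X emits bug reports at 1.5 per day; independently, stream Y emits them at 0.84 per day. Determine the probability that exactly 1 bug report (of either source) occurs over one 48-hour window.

Independent Poisson processes superpose: combined rate λ = 1.5 + 0.84 = 2.34 per day.
Over the interval, μ = 2.34 × 2 = 4.68 (a 48-hour window = 2 days).
P(N = 1) = e^(−4.68) · 4.68^1/1! ≈ 0.0434.

0.0434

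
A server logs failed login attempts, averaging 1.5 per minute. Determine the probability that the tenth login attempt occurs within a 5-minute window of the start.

Over the interval, μ = 1.5 × 5 = 7.5 (a 5-minute window = 5 minutes).
The tenth arrival falls in the interval iff at least 10 events occur there: P(S_10 ≤ t) = P(N ≥ 10) = 1 − P(N ≤ 9) ≈ 0.2236.

0.2236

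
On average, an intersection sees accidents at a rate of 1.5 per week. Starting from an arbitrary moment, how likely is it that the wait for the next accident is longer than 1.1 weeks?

0.1920

The wait for the next event is exponential with rate λ = 1.5 per week.
P(T > 1.1) = e^(−λt) = e^(−1.5 × 1.1) = e^(−1.65) ≈ 0.1920.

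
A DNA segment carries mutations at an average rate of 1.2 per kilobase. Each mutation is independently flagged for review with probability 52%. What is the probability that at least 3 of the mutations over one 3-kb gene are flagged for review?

Thinning: the mutations that are flagged for review themselves form a Poisson process with rate 0.52 × 1.2 = 0.624 per kilobase.
Over the interval, μ = 0.624 × 3 = 1.872 (a 3-kb gene = 3 kilobases).
P(N ≥ 3) = 1 − P(N ≤ 2) ≈ 0.2887.

0.2887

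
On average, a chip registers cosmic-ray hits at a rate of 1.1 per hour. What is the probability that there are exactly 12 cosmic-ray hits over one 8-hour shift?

0.0679

Over the interval, μ = 1.1 × 8 = 8.8 (an 8-hour shift = 8 hours).
P(N = 12) = e^(−μ) μ^12/12! = e^(−8.8) · 8.8^12/479001600 ≈ 0.0679.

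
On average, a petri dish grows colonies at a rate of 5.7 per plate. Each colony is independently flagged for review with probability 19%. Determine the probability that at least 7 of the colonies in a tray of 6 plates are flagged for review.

0.4732

Thinning: the colonies that are flagged for review themselves form a Poisson process with rate 0.19 × 5.7 = 1.083 per plate.
Over the interval, μ = 1.083 × 6 = 6.498 (a tray of 6 plates = 6 plates).
P(N ≥ 7) = 1 − P(N ≤ 6) ≈ 0.4732.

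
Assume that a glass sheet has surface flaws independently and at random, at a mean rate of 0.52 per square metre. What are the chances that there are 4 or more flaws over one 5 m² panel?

Over the interval, μ = 0.52 × 5 = 2.6 (a 5 m² panel = 5 square metres).
P(N ≥ 4) = 1 − P(N ≤ 3) = 1 − Σ_{j=0}^{3} e^(−μ) μ^j/j! ≈ 0.2640.

0.2640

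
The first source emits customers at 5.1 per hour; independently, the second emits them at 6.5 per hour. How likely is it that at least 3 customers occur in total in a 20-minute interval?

0.7417

Independent Poisson processes superpose: combined rate λ = 5.1 + 6.5 = 11.6 per hour.
Over the interval, μ = 11.6 × 1/3 ≈ 3.86667 (a 20-minute interval = 1/3 hours).
P(N ≥ 3) = 1 − P(N ≤ 2) ≈ 0.7417.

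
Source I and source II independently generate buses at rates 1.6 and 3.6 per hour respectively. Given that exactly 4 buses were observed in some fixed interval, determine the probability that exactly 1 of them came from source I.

0.4084

Given the total, each event is independently from source I with probability p = λ_I/(λ_I+λ_II) = 1.6/5.2 ≈ 0.3077.
So K ~ Binomial(4, 1.6/5.2): P(K = 1) = C(4,1) · (1.6/5.2)^1 · (3.6/5.2)^3 ≈ 0.4084.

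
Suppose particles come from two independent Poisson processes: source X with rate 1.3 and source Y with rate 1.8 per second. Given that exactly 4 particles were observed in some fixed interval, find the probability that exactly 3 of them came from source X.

0.1713

Given the total, each event is independently from source X with probability p = λ_X/(λ_X+λ_Y) = 1.3/3.1 ≈ 0.4194.
So K ~ Binomial(4, 1.3/3.1): P(K = 3) = C(4,3) · (1.3/3.1)^3 · (1.8/3.1)^1 ≈ 0.1713.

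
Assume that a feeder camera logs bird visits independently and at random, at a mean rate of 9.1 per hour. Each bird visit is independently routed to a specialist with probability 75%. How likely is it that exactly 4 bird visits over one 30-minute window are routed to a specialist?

Thinning: the bird visits that are routed to a specialist themselves form a Poisson process with rate 0.75 × 9.1 = 6.825 per hour.
Over the interval, μ = 6.825 × 0.5 = 3.4125 (a 30-minute window = 0.5 hours).
P(N = 4) = e^(−3.4125) · 3.4125^4/4! ≈ 0.1862.

0.1862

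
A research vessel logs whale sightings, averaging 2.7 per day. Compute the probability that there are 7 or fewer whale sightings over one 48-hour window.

Over the interval, μ = 2.7 × 2 = 5.4 (a 48-hour window = 2 days).
P(N ≤ 7) = Σ_{j=0}^{7} e^(−μ) μ^j/j! ≈ 0.8217.

0.8217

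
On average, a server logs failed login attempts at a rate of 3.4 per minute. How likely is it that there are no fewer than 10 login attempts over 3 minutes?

0.5668

Over the interval, μ = 3.4 × 3 = 10.2 (3 minutes).
P(N ≥ 10) = 1 − P(N ≤ 9) = 1 − Σ_{j=0}^{9} e^(−μ) μ^j/j! ≈ 0.5668.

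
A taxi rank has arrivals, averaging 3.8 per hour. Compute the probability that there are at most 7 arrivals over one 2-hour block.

Over the interval, μ = 3.8 × 2 = 7.6 (a 2-hour block = 2 hours).
P(N ≤ 7) = Σ_{j=0}^{7} e^(−μ) μ^j/j! ≈ 0.5100.

0.5100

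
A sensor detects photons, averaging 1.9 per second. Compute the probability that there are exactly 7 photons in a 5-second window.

Over the interval, μ = 1.9 × 5 = 9.5 (a 5-second window = 5 seconds).
P(N = 7) = e^(−μ) μ^7/7! = e^(−9.5) · 9.5^7/5040 ≈ 0.1037.

0.1037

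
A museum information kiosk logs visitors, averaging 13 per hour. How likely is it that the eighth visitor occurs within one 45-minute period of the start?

0.7564

Over the interval, μ = 13 × 0.75 = 9.75 (a 45-minute period = 0.75 hours).
The eighth arrival falls in the interval iff at least 8 events occur there: P(S_8 ≤ t) = P(N ≥ 8) = 1 − P(N ≤ 7) ≈ 0.7564.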